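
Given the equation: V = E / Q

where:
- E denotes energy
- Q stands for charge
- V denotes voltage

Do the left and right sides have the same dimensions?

Yes

E (energy) has dimensions [L^2 M T^-2].
Q (charge) has dimensions [I T].
V (voltage) has dimensions [I^-1 L^2 M T^-3].

Left side: [I^-1 L^2 M T^-3]
Right side: [I^-1 L^2 M T^-3]

Both sides have the same dimensions, so the equation is dimensionally consistent.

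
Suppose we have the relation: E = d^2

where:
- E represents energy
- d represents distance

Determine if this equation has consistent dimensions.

No

E (energy) has dimensions [L^2 M T^-2].
d (distance) has dimensions [L].

Left side: [L^2 M T^-2]
Right side: [L^2]

The two sides have different dimensions, so the equation is NOT dimensionally consistent.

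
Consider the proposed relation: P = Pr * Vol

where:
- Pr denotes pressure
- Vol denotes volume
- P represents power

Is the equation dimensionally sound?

No

Pr (pressure) has dimensions [L^-1 M T^-2].
Vol (volume) has dimensions [L^3].
P (power) has dimensions [L^2 M T^-3].

Left side: [L^2 M T^-3]
Right side: [L^2 M T^-2]

The two sides have different dimensions, so the equation is NOT dimensionally consistent.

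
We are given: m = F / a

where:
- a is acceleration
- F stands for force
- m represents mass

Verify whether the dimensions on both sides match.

Yes

a (acceleration) has dimensions [L T^-2].
F (force) has dimensions [L M T^-2].
m (mass) has dimensions [M].

Left side: [M]
Right side: [M]

Both sides have the same dimensions, so the equation is dimensionally consistent.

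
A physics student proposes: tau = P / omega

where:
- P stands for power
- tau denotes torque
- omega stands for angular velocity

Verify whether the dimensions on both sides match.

Yes

P (power) has dimensions [L^2 M T^-3].
tau (torque) has dimensions [L^2 M T^-2].
omega (angular velocity) has dimensions [T^-1].

Left side: [L^2 M T^-2]
Right side: [L^2 M T^-2]

Both sides have the same dimensions, so the equation is dimensionally consistent.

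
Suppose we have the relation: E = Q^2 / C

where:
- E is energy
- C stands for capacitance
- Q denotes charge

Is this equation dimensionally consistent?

Yes

E (energy) has dimensions [L^2 M T^-2].
C (capacitance) has dimensions [I^2 L^-2 M^-1 T^4].
Q (charge) has dimensions [I T].

Left side: [L^2 M T^-2]
Right side: [L^2 M T^-2]

Both sides have the same dimensions, so the equation is dimensionally consistent.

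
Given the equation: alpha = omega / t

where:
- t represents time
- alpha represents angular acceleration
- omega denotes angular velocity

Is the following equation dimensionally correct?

Yes

t (time) has dimensions [T].
alpha (angular acceleration) has dimensions [T^-2].
omega (angular velocity) has dimensions [T^-1].

Left side: [T^-2]
Right side: [T^-2]

Both sides have the same dimensions, so the equation is dimensionally consistent.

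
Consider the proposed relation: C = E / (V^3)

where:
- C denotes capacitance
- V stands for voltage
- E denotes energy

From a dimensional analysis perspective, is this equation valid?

No

C (capacitance) has dimensions [I^2 L^-2 M^-1 T^4].
V (voltage) has dimensions [I^-1 L^2 M T^-3].
E (energy) has dimensions [L^2 M T^-2].

Left side: [I^2 L^-2 M^-1 T^4]
Right side: [I^3 L^-4 M^-2 T^7]

The two sides have different dimensions, so the equation is NOT dimensionally consistent.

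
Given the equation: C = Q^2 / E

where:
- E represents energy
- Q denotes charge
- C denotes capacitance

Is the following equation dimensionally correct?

Yes

E (energy) has dimensions [L^2 M T^-2].
Q (charge) has dimensions [I T].
C (capacitance) has dimensions [I^2 L^-2 M^-1 T^4].

Left side: [I^2 L^-2 M^-1 T^4]
Right side: [I^2 L^-2 M^-1 T^4]

Both sides have the same dimensions, so the equation is dimensionally consistent.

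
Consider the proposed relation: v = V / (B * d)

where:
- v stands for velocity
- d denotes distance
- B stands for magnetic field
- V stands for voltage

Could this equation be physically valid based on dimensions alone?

Yes

v (velocity) has dimensions [L T^-1].
d (distance) has dimensions [L].
B (magnetic field) has dimensions [I^-1 M T^-2].
V (voltage) has dimensions [I^-1 L^2 M T^-3].

Left side: [L T^-1]
Right side: [L T^-1]

Both sides have the same dimensions, so the equation is dimensionally consistent.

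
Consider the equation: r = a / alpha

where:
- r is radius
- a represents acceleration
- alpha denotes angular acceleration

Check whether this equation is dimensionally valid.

Yes

r (radius) has dimensions [L].
a (acceleration) has dimensions [L T^-2].
alpha (angular acceleration) has dimensions [T^-2].

Left side: [L]
Right side: [L]

Both sides have the same dimensions, so the equation is dimensionally consistent.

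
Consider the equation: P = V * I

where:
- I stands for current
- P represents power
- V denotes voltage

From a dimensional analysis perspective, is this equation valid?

Yes

I (current) has dimensions [I].
P (power) has dimensions [L^2 M T^-3].
V (voltage) has dimensions [I^-1 L^2 M T^-3].

Left side: [L^2 M T^-3]
Right side: [L^2 M T^-3]

Both sides have the same dimensions, so the equation is dimensionally consistent.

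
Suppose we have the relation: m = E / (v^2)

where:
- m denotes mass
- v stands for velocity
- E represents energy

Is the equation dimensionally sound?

Yes

m (mass) has dimensions [M].
v (velocity) has dimensions [L T^-1].
E (energy) has dimensions [L^2 M T^-2].

Left side: [M]
Right side: [M]

Both sides have the same dimensions, so the equation is dimensionally consistent.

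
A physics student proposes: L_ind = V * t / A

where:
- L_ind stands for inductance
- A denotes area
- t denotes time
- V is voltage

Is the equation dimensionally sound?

No

L_ind (inductance) has dimensions [I^-2 L^2 M T^-2].
A (area) has dimensions [L^2].
t (time) has dimensions [T].
V (voltage) has dimensions [I^-1 L^2 M T^-3].

Left side: [I^-2 L^2 M T^-2]
Right side: [I^-1 M T^-2]

The two sides have different dimensions, so the equation is NOT dimensionally consistent.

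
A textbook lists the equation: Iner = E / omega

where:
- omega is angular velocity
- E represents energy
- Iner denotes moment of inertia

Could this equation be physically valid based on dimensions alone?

No

omega (angular velocity) has dimensions [T^-1].
E (energy) has dimensions [L^2 M T^-2].
Iner (moment of inertia) has dimensions [L^2 M].

Left side: [L^2 M]
Right side: [L^2 M T^-1]

The two sides have different dimensions, so the equation is NOT dimensionally consistent.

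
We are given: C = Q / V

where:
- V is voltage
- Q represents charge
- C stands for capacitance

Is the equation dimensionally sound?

Yes

V (voltage) has dimensions [I^-1 L^2 M T^-3].
Q (charge) has dimensions [I T].
C (capacitance) has dimensions [I^2 L^-2 M^-1 T^4].

Left side: [I^2 L^-2 M^-1 T^4]
Right side: [I^2 L^-2 M^-1 T^4]

Both sides have the same dimensions, so the equation is dimensionally consistent.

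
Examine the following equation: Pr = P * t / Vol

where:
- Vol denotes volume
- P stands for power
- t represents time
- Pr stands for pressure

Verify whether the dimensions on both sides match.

Yes

Vol (volume) has dimensions [L^3].
P (power) has dimensions [L^2 M T^-3].
t (time) has dimensions [T].
Pr (pressure) has dimensions [L^-1 M T^-2].

Left side: [L^-1 M T^-2]
Right side: [L^-1 M T^-2]

Both sides have the same dimensions, so the equation is dimensionally consistent.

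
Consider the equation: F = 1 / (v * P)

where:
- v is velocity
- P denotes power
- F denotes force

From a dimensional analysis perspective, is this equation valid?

No

v (velocity) has dimensions [L T^-1].
P (power) has dimensions [L^2 M T^-3].
F (force) has dimensions [L M T^-2].

Left side: [L M T^-2]
Right side: [L^-3 M^-1 T^4]

The two sides have different dimensions, so the equation is NOT dimensionally consistent.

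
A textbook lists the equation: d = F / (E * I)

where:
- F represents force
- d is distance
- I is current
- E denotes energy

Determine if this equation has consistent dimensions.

No

F (force) has dimensions [L M T^-2].
d (distance) has dimensions [L].
I (current) has dimensions [I].
E (energy) has dimensions [L^2 M T^-2].

Left side: [L]
Right side: [I^-1 L^-1]

The two sides have different dimensions, so the equation is NOT dimensionally consistent.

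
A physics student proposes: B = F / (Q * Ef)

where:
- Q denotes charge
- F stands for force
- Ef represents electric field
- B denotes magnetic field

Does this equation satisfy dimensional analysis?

No

Q (charge) has dimensions [I T].
F (force) has dimensions [L M T^-2].
Ef (electric field) has dimensions [I^-1 L M T^-3].
B (magnetic field) has dimensions [I^-1 M T^-2].

Left side: [I^-1 M T^-2]
Right side: [dimensionless]

The two sides have different dimensions, so the equation is NOT dimensionally consistent.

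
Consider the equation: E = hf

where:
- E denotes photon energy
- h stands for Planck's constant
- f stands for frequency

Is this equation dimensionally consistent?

Yes

E (photon energy) has dimensions [L^2 M T^-2].
h (Planck's constant) has dimensions [L^2 M T^-1].
f (frequency) has dimensions [T^-1].

Left side: [L^2 M T^-2]
Right side: [L^2 M T^-2]

Both sides have the same dimensions, so the equation is dimensionally consistent.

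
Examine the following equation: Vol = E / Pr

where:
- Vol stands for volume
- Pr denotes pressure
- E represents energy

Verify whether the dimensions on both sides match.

Yes

Vol (volume) has dimensions [L^3].
Pr (pressure) has dimensions [L^-1 M T^-2].
E (energy) has dimensions [L^2 M T^-2].

Left side: [L^3]
Right side: [L^3]

Both sides have the same dimensions, so the equation is dimensionally consistent.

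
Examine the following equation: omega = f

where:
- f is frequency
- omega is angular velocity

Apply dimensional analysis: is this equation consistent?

Yes

f (frequency) has dimensions [T^-1].
omega (angular velocity) has dimensions [T^-1].

Left side: [T^-1]
Right side: [T^-1]

Both sides have the same dimensions, so the equation is dimensionally consistent.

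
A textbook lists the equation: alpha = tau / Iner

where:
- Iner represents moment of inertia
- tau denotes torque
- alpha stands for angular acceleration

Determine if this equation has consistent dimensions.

Yes

Iner (moment of inertia) has dimensions [L^2 M].
tau (torque) has dimensions [L^2 M T^-2].
alpha (angular acceleration) has dimensions [T^-2].

Left side: [T^-2]
Right side: [T^-2]

Both sides have the same dimensions, so the equation is dimensionally consistent.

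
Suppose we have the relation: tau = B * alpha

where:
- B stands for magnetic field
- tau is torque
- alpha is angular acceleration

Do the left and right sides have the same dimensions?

No

B (magnetic field) has dimensions [I^-1 M T^-2].
tau (torque) has dimensions [L^2 M T^-2].
alpha (angular acceleration) has dimensions [T^-2].

Left side: [L^2 M T^-2]
Right side: [I^-1 M T^-4]

The two sides have different dimensions, so the equation is NOT dimensionally consistent.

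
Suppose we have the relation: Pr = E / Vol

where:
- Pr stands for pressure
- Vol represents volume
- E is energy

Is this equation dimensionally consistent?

Yes

Pr (pressure) has dimensions [L^-1 M T^-2].
Vol (volume) has dimensions [L^3].
E (energy) has dimensions [L^2 M T^-2].

Left side: [L^-1 M T^-2]
Right side: [L^-1 M T^-2]

Both sides have the same dimensions, so the equation is dimensionally consistent.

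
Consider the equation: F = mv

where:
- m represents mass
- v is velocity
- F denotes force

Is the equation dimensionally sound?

No

m (mass) has dimensions [M].
v (velocity) has dimensions [L T^-1].
F (force) has dimensions [L M T^-2].

Left side: [L M T^-2]
Right side: [L M T^-1]

The two sides have different dimensions, so the equation is NOT dimensionally consistent.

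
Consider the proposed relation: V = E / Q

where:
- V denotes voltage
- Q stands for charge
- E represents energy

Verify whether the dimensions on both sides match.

Yes

V (voltage) has dimensions [I^-1 L^2 M T^-3].
Q (charge) has dimensions [I T].
E (energy) has dimensions [L^2 M T^-2].

Left side: [I^-1 L^2 M T^-3]
Right side: [I^-1 L^2 M T^-3]

Both sides have the same dimensions, so the equation is dimensionally consistent.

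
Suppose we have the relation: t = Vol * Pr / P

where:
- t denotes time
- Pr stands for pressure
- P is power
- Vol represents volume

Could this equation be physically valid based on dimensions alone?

Yes

t (time) has dimensions [T].
Pr (pressure) has dimensions [L^-1 M T^-2].
P (power) has dimensions [L^2 M T^-3].
Vol (volume) has dimensions [L^3].

Left side: [T]
Right side: [T]

Both sides have the same dimensions, so the equation is dimensionally consistent.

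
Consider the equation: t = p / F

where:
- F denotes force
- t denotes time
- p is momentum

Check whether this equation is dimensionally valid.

Yes

F (force) has dimensions [L M T^-2].
t (time) has dimensions [T].
p (momentum) has dimensions [L M T^-1].

Left side: [T]
Right side: [T]

Both sides have the same dimensions, so the equation is dimensionally consistent.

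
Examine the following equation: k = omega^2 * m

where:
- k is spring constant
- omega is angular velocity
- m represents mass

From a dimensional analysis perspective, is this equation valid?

Yes

k (spring constant) has dimensions [M T^-2].
omega (angular velocity) has dimensions [T^-1].
m (mass) has dimensions [M].

Left side: [M T^-2]
Right side: [M T^-2]

Both sides have the same dimensions, so the equation is dimensionally consistent.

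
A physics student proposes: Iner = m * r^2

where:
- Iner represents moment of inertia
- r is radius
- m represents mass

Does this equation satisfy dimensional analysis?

Yes

Iner (moment of inertia) has dimensions [L^2 M].
r (radius) has dimensions [L].
m (mass) has dimensions [M].

Left side: [L^2 M]
Right side: [L^2 M]

Both sides have the same dimensions, so the equation is dimensionally consistent.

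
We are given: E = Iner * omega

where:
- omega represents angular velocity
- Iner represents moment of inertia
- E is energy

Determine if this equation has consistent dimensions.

No

omega (angular velocity) has dimensions [T^-1].
Iner (moment of inertia) has dimensions [L^2 M].
E (energy) has dimensions [L^2 M T^-2].

Left side: [L^2 M T^-2]
Right side: [L^2 M T^-1]

The two sides have different dimensions, so the equation is NOT dimensionally consistent.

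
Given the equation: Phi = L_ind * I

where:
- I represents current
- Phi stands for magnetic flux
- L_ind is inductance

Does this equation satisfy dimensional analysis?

Yes

I (current) has dimensions [I].
Phi (magnetic flux) has dimensions [I^-1 L^2 M T^-2].
L_ind (inductance) has dimensions [I^-2 L^2 M T^-2].

Left side: [I^-1 L^2 M T^-2]
Right side: [I^-1 L^2 M T^-2]

Both sides have the same dimensions, so the equation is dimensionally consistent.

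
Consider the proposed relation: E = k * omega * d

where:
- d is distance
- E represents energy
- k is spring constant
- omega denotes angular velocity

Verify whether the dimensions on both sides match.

No

d (distance) has dimensions [L].
E (energy) has dimensions [L^2 M T^-2].
k (spring constant) has dimensions [M T^-2].
omega (angular velocity) has dimensions [T^-1].

Left side: [L^2 M T^-2]
Right side: [L M T^-3]

The two sides have different dimensions, so the equation is NOT dimensionally consistent.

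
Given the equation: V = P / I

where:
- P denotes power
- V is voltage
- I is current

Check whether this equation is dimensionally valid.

Yes

P (power) has dimensions [L^2 M T^-3].
V (voltage) has dimensions [I^-1 L^2 M T^-3].
I (current) has dimensions [I].

Left side: [I^-1 L^2 M T^-3]
Right side: [I^-1 L^2 M T^-3]

Both sides have the same dimensions, so the equation is dimensionally consistent.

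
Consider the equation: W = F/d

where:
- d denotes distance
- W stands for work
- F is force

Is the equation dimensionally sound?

No

d (distance) has dimensions [L].
W (work) has dimensions [L^2 M T^-2].
F (force) has dimensions [L M T^-2].

Left side: [L^2 M T^-2]
Right side: [M T^-2]

The two sides have different dimensions, so the equation is NOT dimensionally consistent.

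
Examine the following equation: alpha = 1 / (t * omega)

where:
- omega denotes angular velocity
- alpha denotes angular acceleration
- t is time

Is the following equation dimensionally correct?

No

omega (angular velocity) has dimensions [T^-1].
alpha (angular acceleration) has dimensions [T^-2].
t (time) has dimensions [T].

Left side: [T^-2]
Right side: [dimensionless]

The two sides have different dimensions, so the equation is NOT dimensionally consistent.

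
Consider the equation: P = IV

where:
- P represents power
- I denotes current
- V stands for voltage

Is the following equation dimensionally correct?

Yes

P (power) has dimensions [L^2 M T^-3].
I (current) has dimensions [I].
V (voltage) has dimensions [I^-1 L^2 M T^-3].

Left side: [L^2 M T^-3]
Right side: [L^2 M T^-3]

Both sides have the same dimensions, so the equation is dimensionally consistent.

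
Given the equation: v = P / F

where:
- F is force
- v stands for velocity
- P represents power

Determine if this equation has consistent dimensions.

Yes

F (force) has dimensions [L M T^-2].
v (velocity) has dimensions [L T^-1].
P (power) has dimensions [L^2 M T^-3].

Left side: [L T^-1]
Right side: [L T^-1]

Both sides have the same dimensions, so the equation is dimensionally consistent.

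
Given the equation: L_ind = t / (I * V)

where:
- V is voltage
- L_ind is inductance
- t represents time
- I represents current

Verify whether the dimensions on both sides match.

No

V (voltage) has dimensions [I^-1 L^2 M T^-3].
L_ind (inductance) has dimensions [I^-2 L^2 M T^-2].
t (time) has dimensions [T].
I (current) has dimensions [I].

Left side: [I^-2 L^2 M T^-2]
Right side: [L^-2 M^-1 T^4]

The two sides have different dimensions, so the equation is NOT dimensionally consistent.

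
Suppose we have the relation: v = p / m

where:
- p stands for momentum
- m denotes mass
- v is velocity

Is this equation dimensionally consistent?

Yes

p (momentum) has dimensions [L M T^-1].
m (mass) has dimensions [M].
v (velocity) has dimensions [L T^-1].

Left side: [L T^-1]
Right side: [L T^-1]

Both sides have the same dimensions, so the equation is dimensionally consistent.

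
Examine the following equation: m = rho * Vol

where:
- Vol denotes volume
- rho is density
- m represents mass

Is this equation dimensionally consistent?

Yes

Vol (volume) has dimensions [L^3].
rho (density) has dimensions [L^-3 M].
m (mass) has dimensions [M].

Left side: [M]
Right side: [M]

Both sides have the same dimensions, so the equation is dimensionally consistent.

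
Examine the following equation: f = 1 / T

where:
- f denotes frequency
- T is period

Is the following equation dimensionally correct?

Yes

f (frequency) has dimensions [T^-1].
T (period) has dimensions [T].

Left side: [T^-1]
Right side: [T^-1]

Both sides have the same dimensions, so the equation is dimensionally consistent.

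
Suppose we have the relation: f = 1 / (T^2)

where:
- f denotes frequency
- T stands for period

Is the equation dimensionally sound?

No

f (frequency) has dimensions [T^-1].
T (period) has dimensions [T].

Left side: [T^-1]
Right side: [T^-2]

The two sides have different dimensions, so the equation is NOT dimensionally consistent.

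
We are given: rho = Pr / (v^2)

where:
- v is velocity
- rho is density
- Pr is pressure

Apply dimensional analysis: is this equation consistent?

Yes

v (velocity) has dimensions [L T^-1].
rho (density) has dimensions [L^-3 M].
Pr (pressure) has dimensions [L^-1 M T^-2].

Left side: [L^-3 M]
Right side: [L^-3 M]

Both sides have the same dimensions, so the equation is dimensionally consistent.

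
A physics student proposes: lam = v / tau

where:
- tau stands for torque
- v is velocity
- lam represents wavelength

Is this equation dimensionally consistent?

No

tau (torque) has dimensions [L^2 M T^-2].
v (velocity) has dimensions [L T^-1].
lam (wavelength) has dimensions [L].

Left side: [L]
Right side: [L^-1 M^-1 T]

The two sides have different dimensions, so the equation is NOT dimensionally consistent.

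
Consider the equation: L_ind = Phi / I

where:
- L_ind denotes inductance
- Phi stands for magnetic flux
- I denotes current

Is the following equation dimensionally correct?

Yes

L_ind (inductance) has dimensions [I^-2 L^2 M T^-2].
Phi (magnetic flux) has dimensions [I^-1 L^2 M T^-2].
I (current) has dimensions [I].

Left side: [I^-2 L^2 M T^-2]
Right side: [I^-2 L^2 M T^-2]

Both sides have the same dimensions, so the equation is dimensionally consistent.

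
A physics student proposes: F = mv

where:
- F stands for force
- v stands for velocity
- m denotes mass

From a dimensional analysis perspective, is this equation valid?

No

F (force) has dimensions [L M T^-2].
v (velocity) has dimensions [L T^-1].
m (mass) has dimensions [M].

Left side: [L M T^-2]
Right side: [L M T^-1]

The two sides have different dimensions, so the equation is NOT dimensionally consistent.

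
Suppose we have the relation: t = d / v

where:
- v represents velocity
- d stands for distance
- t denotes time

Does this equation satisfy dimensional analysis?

Yes

v (velocity) has dimensions [L T^-1].
d (distance) has dimensions [L].
t (time) has dimensions [T].

Left side: [T]
Right side: [T]

Both sides have the same dimensions, so the equation is dimensionally consistent.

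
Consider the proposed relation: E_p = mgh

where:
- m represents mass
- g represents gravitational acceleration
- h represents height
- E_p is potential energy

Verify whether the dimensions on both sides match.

Yes

m (mass) has dimensions [M].
g (gravitational acceleration) has dimensions [L T^-2].
h (height) has dimensions [L].
E_p (potential energy) has dimensions [L^2 M T^-2].

Left side: [L^2 M T^-2]
Right side: [L^2 M T^-2]

Both sides have the same dimensions, so the equation is dimensionally consistent.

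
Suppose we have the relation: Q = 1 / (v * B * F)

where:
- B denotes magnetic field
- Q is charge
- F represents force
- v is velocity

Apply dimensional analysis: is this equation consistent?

No

B (magnetic field) has dimensions [I^-1 M T^-2].
Q (charge) has dimensions [I T].
F (force) has dimensions [L M T^-2].
v (velocity) has dimensions [L T^-1].

Left side: [I T]
Right side: [I L^-2 M^-2 T^5]

The two sides have different dimensions, so the equation is NOT dimensionally consistent.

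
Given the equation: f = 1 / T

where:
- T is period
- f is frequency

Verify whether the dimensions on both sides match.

Yes

T (period) has dimensions [T].
f (frequency) has dimensions [T^-1].

Left side: [T^-1]
Right side: [T^-1]

Both sides have the same dimensions, so the equation is dimensionally consistent.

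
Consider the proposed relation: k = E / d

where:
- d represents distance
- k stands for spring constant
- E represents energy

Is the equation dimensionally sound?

No

d (distance) has dimensions [L].
k (spring constant) has dimensions [M T^-2].
E (energy) has dimensions [L^2 M T^-2].

Left side: [M T^-2]
Right side: [L M T^-2]

The two sides have different dimensions, so the equation is NOT dimensionally consistent.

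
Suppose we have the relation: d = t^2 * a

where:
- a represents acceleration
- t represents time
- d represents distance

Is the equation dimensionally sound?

Yes

a (acceleration) has dimensions [L T^-2].
t (time) has dimensions [T].
d (distance) has dimensions [L].

Left side: [L]
Right side: [L]

Both sides have the same dimensions, so the equation is dimensionally consistent.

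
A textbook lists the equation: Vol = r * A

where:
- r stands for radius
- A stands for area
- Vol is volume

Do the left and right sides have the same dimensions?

Yes

r (radius) has dimensions [L].
A (area) has dimensions [L^2].
Vol (volume) has dimensions [L^3].

Left side: [L^3]
Right side: [L^3]

Both sides have the same dimensions, so the equation is dimensionally consistent.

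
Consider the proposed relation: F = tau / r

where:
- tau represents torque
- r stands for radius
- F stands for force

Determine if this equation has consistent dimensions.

Yes

tau (torque) has dimensions [L^2 M T^-2].
r (radius) has dimensions [L].
F (force) has dimensions [L M T^-2].

Left side: [L M T^-2]
Right side: [L M T^-2]

Both sides have the same dimensions, so the equation is dimensionally consistent.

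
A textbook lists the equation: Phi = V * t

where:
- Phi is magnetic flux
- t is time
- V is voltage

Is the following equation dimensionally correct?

Yes

Phi (magnetic flux) has dimensions [I^-1 L^2 M T^-2].
t (time) has dimensions [T].
V (voltage) has dimensions [I^-1 L^2 M T^-3].

Left side: [I^-1 L^2 M T^-2]
Right side: [I^-1 L^2 M T^-2]

Both sides have the same dimensions, so the equation is dimensionally consistent.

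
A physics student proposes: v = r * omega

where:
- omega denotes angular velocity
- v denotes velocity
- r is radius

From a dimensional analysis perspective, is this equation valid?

Yes

omega (angular velocity) has dimensions [T^-1].
v (velocity) has dimensions [L T^-1].
r (radius) has dimensions [L].

Left side: [L T^-1]
Right side: [L T^-1]

Both sides have the same dimensions, so the equation is dimensionally consistent.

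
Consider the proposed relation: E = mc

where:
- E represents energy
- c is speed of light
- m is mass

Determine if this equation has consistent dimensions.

No

E (energy) has dimensions [L^2 M T^-2].
c (speed of light) has dimensions [L T^-1].
m (mass) has dimensions [M].

Left side: [L^2 M T^-2]
Right side: [L M T^-1]

The two sides have different dimensions, so the equation is NOT dimensionally consistent.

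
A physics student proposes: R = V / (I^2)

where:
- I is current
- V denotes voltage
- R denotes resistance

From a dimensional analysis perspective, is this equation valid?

No

I (current) has dimensions [I].
V (voltage) has dimensions [I^-1 L^2 M T^-3].
R (resistance) has dimensions [I^-2 L^2 M T^-3].

Left side: [I^-2 L^2 M T^-3]
Right side: [I^-3 L^2 M T^-3]

The two sides have different dimensions, so the equation is NOT dimensionally consistent.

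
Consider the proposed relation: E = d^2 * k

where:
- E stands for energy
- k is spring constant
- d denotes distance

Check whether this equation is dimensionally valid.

Yes

E (energy) has dimensions [L^2 M T^-2].
k (spring constant) has dimensions [M T^-2].
d (distance) has dimensions [L].

Left side: [L^2 M T^-2]
Right side: [L^2 M T^-2]

Both sides have the same dimensions, so the equation is dimensionally consistent.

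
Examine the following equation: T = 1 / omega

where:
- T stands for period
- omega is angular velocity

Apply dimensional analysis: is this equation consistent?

Yes

T (period) has dimensions [T].
omega (angular velocity) has dimensions [T^-1].

Left side: [T]
Right side: [T]

Both sides have the same dimensions, so the equation is dimensionally consistent.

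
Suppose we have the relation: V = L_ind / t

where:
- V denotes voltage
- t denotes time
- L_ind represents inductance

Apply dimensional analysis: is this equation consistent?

No

V (voltage) has dimensions [I^-1 L^2 M T^-3].
t (time) has dimensions [T].
L_ind (inductance) has dimensions [I^-2 L^2 M T^-2].

Left side: [I^-1 L^2 M T^-3]
Right side: [I^-2 L^2 M T^-3]

The two sides have different dimensions, so the equation is NOT dimensionally consistent.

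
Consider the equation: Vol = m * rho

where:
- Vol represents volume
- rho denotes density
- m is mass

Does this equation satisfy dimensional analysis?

No

Vol (volume) has dimensions [L^3].
rho (density) has dimensions [L^-3 M].
m (mass) has dimensions [M].

Left side: [L^3]
Right side: [L^-3 M^2]

The two sides have different dimensions, so the equation is NOT dimensionally consistent.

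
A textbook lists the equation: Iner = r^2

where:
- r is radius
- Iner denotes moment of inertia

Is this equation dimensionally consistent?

No

r (radius) has dimensions [L].
Iner (moment of inertia) has dimensions [L^2 M].

Left side: [L^2 M]
Right side: [L^2]

The two sides have different dimensions, so the equation is NOT dimensionally consistent.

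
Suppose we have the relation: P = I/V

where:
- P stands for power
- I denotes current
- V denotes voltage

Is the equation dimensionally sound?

No

P (power) has dimensions [L^2 M T^-3].
I (current) has dimensions [I].
V (voltage) has dimensions [I^-1 L^2 M T^-3].

Left side: [L^2 M T^-3]
Right side: [I^2 L^-2 M^-1 T^3]

The two sides have different dimensions, so the equation is NOT dimensionally consistent.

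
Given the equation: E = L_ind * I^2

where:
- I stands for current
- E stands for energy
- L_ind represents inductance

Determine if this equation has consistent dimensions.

Yes

I (current) has dimensions [I].
E (energy) has dimensions [L^2 M T^-2].
L_ind (inductance) has dimensions [I^-2 L^2 M T^-2].

Left side: [L^2 M T^-2]
Right side: [L^2 M T^-2]

Both sides have the same dimensions, so the equation is dimensionally consistent.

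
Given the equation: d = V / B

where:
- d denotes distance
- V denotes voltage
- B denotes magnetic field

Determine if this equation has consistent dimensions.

No

d (distance) has dimensions [L].
V (voltage) has dimensions [I^-1 L^2 M T^-3].
B (magnetic field) has dimensions [I^-1 M T^-2].

Left side: [L]
Right side: [L^2 T^-1]

The two sides have different dimensions, so the equation is NOT dimensionally consistent.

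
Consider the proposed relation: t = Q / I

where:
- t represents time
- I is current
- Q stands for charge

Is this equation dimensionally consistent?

Yes

t (time) has dimensions [T].
I (current) has dimensions [I].
Q (charge) has dimensions [I T].

Left side: [T]
Right side: [T]

Both sides have the same dimensions, so the equation is dimensionally consistent.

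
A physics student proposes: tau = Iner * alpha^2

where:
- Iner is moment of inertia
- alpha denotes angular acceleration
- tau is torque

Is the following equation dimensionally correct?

No

Iner (moment of inertia) has dimensions [L^2 M].
alpha (angular acceleration) has dimensions [T^-2].
tau (torque) has dimensions [L^2 M T^-2].

Left side: [L^2 M T^-2]
Right side: [L^2 M T^-4]

The two sides have different dimensions, so the equation is NOT dimensionally consistent.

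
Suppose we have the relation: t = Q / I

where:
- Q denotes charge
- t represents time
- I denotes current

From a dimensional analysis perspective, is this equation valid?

Yes

Q (charge) has dimensions [I T].
t (time) has dimensions [T].
I (current) has dimensions [I].

Left side: [T]
Right side: [T]

Both sides have the same dimensions, so the equation is dimensionally consistent.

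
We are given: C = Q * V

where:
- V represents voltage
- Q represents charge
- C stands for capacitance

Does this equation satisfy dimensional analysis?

No

V (voltage) has dimensions [I^-1 L^2 M T^-3].
Q (charge) has dimensions [I T].
C (capacitance) has dimensions [I^2 L^-2 M^-1 T^4].

Left side: [I^2 L^-2 M^-1 T^4]
Right side: [L^2 M T^-2]

The two sides have different dimensions, so the equation is NOT dimensionally consistent.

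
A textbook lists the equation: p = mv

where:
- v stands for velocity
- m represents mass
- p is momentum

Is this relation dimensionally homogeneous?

Yes

v (velocity) has dimensions [L T^-1].
m (mass) has dimensions [M].
p (momentum) has dimensions [L M T^-1].

Left side: [L M T^-1]
Right side: [L M T^-1]

Both sides have the same dimensions, so the equation is dimensionally consistent.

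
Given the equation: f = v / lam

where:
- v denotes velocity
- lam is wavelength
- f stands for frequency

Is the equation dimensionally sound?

Yes

v (velocity) has dimensions [L T^-1].
lam (wavelength) has dimensions [L].
f (frequency) has dimensions [T^-1].

Left side: [T^-1]
Right side: [T^-1]

Both sides have the same dimensions, so the equation is dimensionally consistent.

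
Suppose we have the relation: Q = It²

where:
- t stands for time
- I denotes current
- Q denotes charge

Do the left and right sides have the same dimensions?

No

t (time) has dimensions [T].
I (current) has dimensions [I].
Q (charge) has dimensions [I T].

Left side: [I T]
Right side: [I T^2]

The two sides have different dimensions, so the equation is NOT dimensionally consistent.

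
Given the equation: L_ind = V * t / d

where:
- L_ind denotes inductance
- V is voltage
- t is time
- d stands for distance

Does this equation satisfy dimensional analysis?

No

L_ind (inductance) has dimensions [I^-2 L^2 M T^-2].
V (voltage) has dimensions [I^-1 L^2 M T^-3].
t (time) has dimensions [T].
d (distance) has dimensions [L].

Left side: [I^-2 L^2 M T^-2]
Right side: [I^-1 L M T^-2]

The two sides have different dimensions, so the equation is NOT dimensionally consistent.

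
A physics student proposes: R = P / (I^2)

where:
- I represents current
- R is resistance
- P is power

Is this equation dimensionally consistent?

Yes

I (current) has dimensions [I].
R (resistance) has dimensions [I^-2 L^2 M T^-3].
P (power) has dimensions [L^2 M T^-3].

Left side: [I^-2 L^2 M T^-3]
Right side: [I^-2 L^2 M T^-3]

Both sides have the same dimensions, so the equation is dimensionally consistent.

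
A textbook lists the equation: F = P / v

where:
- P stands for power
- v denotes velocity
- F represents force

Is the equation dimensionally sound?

Yes

P (power) has dimensions [L^2 M T^-3].
v (velocity) has dimensions [L T^-1].
F (force) has dimensions [L M T^-2].

Left side: [L M T^-2]
Right side: [L M T^-2]

Both sides have the same dimensions, so the equation is dimensionally consistent.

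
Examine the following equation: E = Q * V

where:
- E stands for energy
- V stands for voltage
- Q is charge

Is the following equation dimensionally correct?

Yes

E (energy) has dimensions [L^2 M T^-2].
V (voltage) has dimensions [I^-1 L^2 M T^-3].
Q (charge) has dimensions [I T].

Left side: [L^2 M T^-2]
Right side: [L^2 M T^-2]

Both sides have the same dimensions, so the equation is dimensionally consistent.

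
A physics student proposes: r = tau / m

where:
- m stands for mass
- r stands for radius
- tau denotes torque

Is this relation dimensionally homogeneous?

No

m (mass) has dimensions [M].
r (radius) has dimensions [L].
tau (torque) has dimensions [L^2 M T^-2].

Left side: [L]
Right side: [L^2 T^-2]

The two sides have different dimensions, so the equation is NOT dimensionally consistent.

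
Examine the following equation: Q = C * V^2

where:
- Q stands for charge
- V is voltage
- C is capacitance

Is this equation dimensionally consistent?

No

Q (charge) has dimensions [I T].
V (voltage) has dimensions [I^-1 L^2 M T^-3].
C (capacitance) has dimensions [I^2 L^-2 M^-1 T^4].

Left side: [I T]
Right side: [L^2 M T^-2]

The two sides have different dimensions, so the equation is NOT dimensionally consistent.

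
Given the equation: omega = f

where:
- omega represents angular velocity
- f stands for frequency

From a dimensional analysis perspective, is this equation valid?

Yes

omega (angular velocity) has dimensions [T^-1].
f (frequency) has dimensions [T^-1].

Left side: [T^-1]
Right side: [T^-1]

Both sides have the same dimensions, so the equation is dimensionally consistent.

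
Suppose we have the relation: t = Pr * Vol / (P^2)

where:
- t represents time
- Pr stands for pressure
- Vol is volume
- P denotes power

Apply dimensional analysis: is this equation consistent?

No

t (time) has dimensions [T].
Pr (pressure) has dimensions [L^-1 M T^-2].
Vol (volume) has dimensions [L^3].
P (power) has dimensions [L^2 M T^-3].

Left side: [T]
Right side: [L^-2 M^-1 T^4]

The two sides have different dimensions, so the equation is NOT dimensionally consistent.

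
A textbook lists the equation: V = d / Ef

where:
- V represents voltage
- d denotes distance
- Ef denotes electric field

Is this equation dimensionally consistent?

No

V (voltage) has dimensions [I^-1 L^2 M T^-3].
d (distance) has dimensions [L].
Ef (electric field) has dimensions [I^-1 L M T^-3].

Left side: [I^-1 L^2 M T^-3]
Right side: [I M^-1 T^3]

The two sides have different dimensions, so the equation is NOT dimensionally consistent.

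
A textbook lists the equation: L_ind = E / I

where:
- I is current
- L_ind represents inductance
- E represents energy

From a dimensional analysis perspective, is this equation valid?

No

I (current) has dimensions [I].
L_ind (inductance) has dimensions [I^-2 L^2 M T^-2].
E (energy) has dimensions [L^2 M T^-2].

Left side: [I^-2 L^2 M T^-2]
Right side: [I^-1 L^2 M T^-2]

The two sides have different dimensions, so the equation is NOT dimensionally consistent.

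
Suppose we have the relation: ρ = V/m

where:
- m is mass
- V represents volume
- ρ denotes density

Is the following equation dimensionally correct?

No

m (mass) has dimensions [M].
V (volume) has dimensions [L^3].
ρ (density) has dimensions [L^-3 M].

Left side: [L^-3 M]
Right side: [L^3 M^-1]

The two sides have different dimensions, so the equation is NOT dimensionally consistent.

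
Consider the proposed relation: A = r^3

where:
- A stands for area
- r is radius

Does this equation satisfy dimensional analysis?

No

A (area) has dimensions [L^2].
r (radius) has dimensions [L].

Left side: [L^2]
Right side: [L^3]

The two sides have different dimensions, so the equation is NOT dimensionally consistent.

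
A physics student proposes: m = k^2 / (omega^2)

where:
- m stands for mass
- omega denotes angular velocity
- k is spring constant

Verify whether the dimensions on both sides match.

No

m (mass) has dimensions [M].
omega (angular velocity) has dimensions [T^-1].
k (spring constant) has dimensions [M T^-2].

Left side: [M]
Right side: [M^2 T^-2]

The two sides have different dimensions, so the equation is NOT dimensionally consistent.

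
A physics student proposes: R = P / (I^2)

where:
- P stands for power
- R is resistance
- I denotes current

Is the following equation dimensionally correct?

Yes

P (power) has dimensions [L^2 M T^-3].
R (resistance) has dimensions [I^-2 L^2 M T^-3].
I (current) has dimensions [I].

Left side: [I^-2 L^2 M T^-3]
Right side: [I^-2 L^2 M T^-3]

Both sides have the same dimensions, so the equation is dimensionally consistent.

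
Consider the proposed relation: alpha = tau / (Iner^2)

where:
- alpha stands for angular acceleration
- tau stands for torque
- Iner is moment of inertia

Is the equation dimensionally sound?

No

alpha (angular acceleration) has dimensions [T^-2].
tau (torque) has dimensions [L^2 M T^-2].
Iner (moment of inertia) has dimensions [L^2 M].

Left side: [T^-2]
Right side: [L^-2 M^-1 T^-2]

The two sides have different dimensions, so the equation is NOT dimensionally consistent.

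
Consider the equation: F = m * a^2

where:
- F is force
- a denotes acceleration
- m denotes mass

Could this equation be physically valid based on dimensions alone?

No

F (force) has dimensions [L M T^-2].
a (acceleration) has dimensions [L T^-2].
m (mass) has dimensions [M].

Left side: [L M T^-2]
Right side: [L^2 M T^-4]

The two sides have different dimensions, so the equation is NOT dimensionally consistent.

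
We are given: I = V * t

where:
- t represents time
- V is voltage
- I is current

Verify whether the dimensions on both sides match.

No

t (time) has dimensions [T].
V (voltage) has dimensions [I^-1 L^2 M T^-3].
I (current) has dimensions [I].

Left side: [I]
Right side: [I^-1 L^2 M T^-2]

The two sides have different dimensions, so the equation is NOT dimensionally consistent.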